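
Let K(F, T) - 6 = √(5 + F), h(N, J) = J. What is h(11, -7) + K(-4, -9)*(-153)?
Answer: -1078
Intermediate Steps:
K(F, T) = 6 + √(5 + F)
h(11, -7) + K(-4, -9)*(-153) = -7 + (6 + √(5 - 4))*(-153) = -7 + (6 + √1)*(-153) = -7 + (6 + 1)*(-153) = -7 + 7*(-153) = -7 - 1071 = -1078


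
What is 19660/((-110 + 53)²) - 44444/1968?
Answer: -214853/12996 ≈ -16.532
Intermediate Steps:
19660/((-110 + 53)²) - 44444/1968 = 19660/((-57)²) - 44444*1/1968 = 19660/3249 - 271/12 = -214853/12996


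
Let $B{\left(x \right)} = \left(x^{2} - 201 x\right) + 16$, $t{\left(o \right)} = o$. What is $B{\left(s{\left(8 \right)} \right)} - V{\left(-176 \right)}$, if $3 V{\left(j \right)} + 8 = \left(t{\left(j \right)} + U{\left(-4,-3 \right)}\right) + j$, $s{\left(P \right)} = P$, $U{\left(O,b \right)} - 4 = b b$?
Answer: $- \frac{4237}{3} \approx -1412.3$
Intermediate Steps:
$U{\left(O,b \right)} = 4 + b^{2}$ ($U{\left(O,b \right)} = 4 + b b = 4 + b^{2}$)
$V{\left(j \right)} = \frac{5}{3} + \frac{2 j}{3}$ ($V{\left(j \right)} = - \frac{8}{3} + \frac{\left(j + \left(4 + \left(-3\right)^{2}\right)\right) + j}{3} = - \frac{8}{3} + \frac{\left(j + \left(4 + 9\right)\right) + j}{3} = - \frac{8}{3} + \frac{\left(j + 13\right) + j}{3} = - \frac{8}{3} + \frac{\left(13 + j\right) + j}{3} = - \frac{8}{3} + \frac{13 + 2 j}{3} = - \frac{8}{3} + \left(\frac{13}{3} + \frac{2 j}{3}\right) = \frac{5}{3} + \frac{2 j}{3}$)
$B{\left(x \right)} = 16 + x^{2} - 201 x$
$B{\left(s{\left(8 \right)} \right)} - V{\left(-176 \right)} = \left(16 + 8^{2} - 1608\right) - \left(\frac{5}{3} + \frac{2}{3} \left(-176\right)\right) = \left(16 + 64 - 1608\right) - \left(\frac{5}{3} - \frac{352}{3}\right) = -1528 - - \frac{347}{3} = -1528 + \frac{347}{3} = - \frac{4237}{3}$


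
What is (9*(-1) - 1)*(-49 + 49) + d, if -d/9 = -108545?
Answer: 976905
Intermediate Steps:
d = 976905 (d = -9*(-108545) = 976905)
(9*(-1) - 1)*(-49 + 49) + d = (9*(-1) - 1)*(-49 + 49) + 976905 = (-9 - 1)*0 + 976905 = -10*0 + 976905 = 0 + 976905 = 976905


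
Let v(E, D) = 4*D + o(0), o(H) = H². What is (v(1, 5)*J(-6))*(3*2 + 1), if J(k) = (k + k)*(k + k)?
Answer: 20160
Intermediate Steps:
v(E, D) = 4*D (v(E, D) = 4*D + 0² = 4*D + 0 = 4*D)
J(k) = 4*k² (J(k) = (2*k)*(2*k) = 4*k²)
(v(1, 5)*J(-6))*(3*2 + 1) = ((4*5)*(4*(-6)²))*(3*2 + 1) = (20*(4*36))*(6 + 1) = (20*144)*7 = 2880*7 = 20160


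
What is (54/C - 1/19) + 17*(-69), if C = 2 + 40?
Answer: -155845/133 ≈ -1171.8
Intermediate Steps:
C = 42
(54/C - 1/19) + 17*(-69) = (54/42 - 1/19) + 17*(-69) = (54*(1/42) - 1*1/19) - 1173 = (9/7 - 1/19) - 1173 = 164/133 - 1173 = -155845/133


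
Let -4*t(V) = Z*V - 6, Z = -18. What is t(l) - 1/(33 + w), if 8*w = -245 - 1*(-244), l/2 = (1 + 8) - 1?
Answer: 38645/526 ≈ 73.470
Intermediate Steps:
l = 16 (l = 2*((1 + 8) - 1) = 2*(9 - 1) = 2*8 = 16)
w = -1/8 (w = (-245 - 1*(-244))/8 = (-245 + 244)/8 = (1/8)*(-1) = -1/8 ≈ -0.12500)
t(V) = 3/2 + 9*V/2 (t(V) = -(-18*V - 6)/4 = -(-6 - 18*V)/4 = 3/2 + 9*V/2)
t(l) - 1/(33 + w) = (3/2 + (9/2)*16) - 1/(33 - 1/8) = (3/2 + 72) - 1/263/8 = 147/2 - 1*8/263 = 147/2 - 8/263 = 38645/526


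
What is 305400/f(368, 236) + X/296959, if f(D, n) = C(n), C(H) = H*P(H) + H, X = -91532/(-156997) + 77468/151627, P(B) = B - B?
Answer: 539726113237618141790/417077152460653139 ≈ 1294.1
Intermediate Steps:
P(B) = 0
X = 26040966160/23804984119 (X = -91532*(-1/156997) + 77468*(1/151627) = 91532/156997 + 77468/151627 = 26040966160/23804984119 ≈ 1.0939)
C(H) = H (C(H) = H*0 + H = 0 + H = H)
f(D, n) = n
305400/f(368, 236) + X/296959 = 305400/236 + (26040966160/23804984119)/296959 = 305400*(1/236) + (26040966160/23804984119)*(1/296959) = 76350/59 + 26040966160/7069104278994121 = 539726113237618141790/417077152460653139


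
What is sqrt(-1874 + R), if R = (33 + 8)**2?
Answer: I*sqrt(193) ≈ 13.892*I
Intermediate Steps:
R = 1681 (R = 41**2 = 1681)
sqrt(-1874 + R) = sqrt(-1874 + 1681) = sqrt(-193) = I*sqrt(193)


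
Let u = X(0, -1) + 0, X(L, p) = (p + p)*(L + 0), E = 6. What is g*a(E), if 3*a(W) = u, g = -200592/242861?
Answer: 0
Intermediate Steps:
X(L, p) = 2*L*p (X(L, p) = (2*p)*L = 2*L*p)
u = 0 (u = 2*0*(-1) + 0 = 0 + 0 = 0)
g = -200592/242861 (g = -200592*1/242861 = -200592/242861 ≈ -0.82595)
a(W) = 0 (a(W) = (⅓)*0 = 0)
g*a(E) = -200592/242861*0 = 0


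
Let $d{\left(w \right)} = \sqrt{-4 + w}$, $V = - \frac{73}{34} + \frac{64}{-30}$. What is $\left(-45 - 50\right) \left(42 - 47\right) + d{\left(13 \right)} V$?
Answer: $\frac{78567}{170} \approx 462.16$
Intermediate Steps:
$V = - \frac{2183}{510}$ ($V = \left(-73\right) \frac{1}{34} + 64 \left(- \frac{1}{30}\right) = - \frac{73}{34} - \frac{32}{15} = - \frac{2183}{510} \approx -4.2804$)
$\left(-45 - 50\right) \left(42 - 47\right) + d{\left(13 \right)} V = \left(-45 - 50\right) \left(42 - 47\right) + \sqrt{-4 + 13} \left(- \frac{2183}{510}\right) = \left(-45 - 50\right) \left(-5\right) + \sqrt{9} \left(- \frac{2183}{510}\right) = \left(-95\right) \left(-5\right) + 3 \left(- \frac{2183}{510}\right) = 475 - \frac{2183}{170} = \frac{78567}{170}$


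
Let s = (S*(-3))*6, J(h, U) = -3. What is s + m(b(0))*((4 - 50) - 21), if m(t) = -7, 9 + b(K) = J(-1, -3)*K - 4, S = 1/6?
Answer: 466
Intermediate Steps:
S = 1/6 ≈ 0.16667
s = -3 (s = ((1/6)*(-3))*6 = -1/2*6 = -3)
b(K) = -13 - 3*K (b(K) = -9 + (-3*K - 4) = -9 + (-4 - 3*K) = -13 - 3*K)
s + m(b(0))*((4 - 50) - 21) = -3 - 7*((4 - 50) - 21) = -3 - 7*(-46 - 21) = -3 - 7*(-67) = -3 + 469 = 466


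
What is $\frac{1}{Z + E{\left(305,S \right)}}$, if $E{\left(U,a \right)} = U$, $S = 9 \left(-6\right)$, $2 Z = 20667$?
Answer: $\frac{2}{21277} \approx 9.3998 \cdot 10^{-5}$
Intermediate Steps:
$Z = \frac{20667}{2}$ ($Z = \frac{1}{2} \cdot 20667 = \frac{20667}{2} \approx 10334.0$)
$S = -54$
$\frac{1}{Z + E{\left(305,S \right)}} = \frac{1}{\frac{20667}{2} + 305} = \frac{1}{\frac{21277}{2}} = \frac{2}{21277}$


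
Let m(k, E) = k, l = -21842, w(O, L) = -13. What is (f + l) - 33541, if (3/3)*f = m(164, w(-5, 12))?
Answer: -55219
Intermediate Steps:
f = 164
(f + l) - 33541 = (164 - 21842) - 33541 = -21678 - 33541 = -55219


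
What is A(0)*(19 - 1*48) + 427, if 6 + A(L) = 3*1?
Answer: 514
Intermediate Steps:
A(L) = -3 (A(L) = -6 + 3*1 = -6 + 3 = -3)
A(0)*(19 - 1*48) + 427 = -3*(19 - 1*48) + 427 = -3*(19 - 48) + 427 = -3*(-29) + 427 = 87 + 427 = 514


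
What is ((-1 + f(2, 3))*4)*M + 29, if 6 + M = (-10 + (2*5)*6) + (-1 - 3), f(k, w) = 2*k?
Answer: 509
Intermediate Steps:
M = 40 (M = -6 + ((-10 + (2*5)*6) + (-1 - 3)) = -6 + ((-10 + 10*6) - 4) = -6 + ((-10 + 60) - 4) = -6 + (50 - 4) = -6 + 46 = 40)
((-1 + f(2, 3))*4)*M + 29 = ((-1 + 2*2)*4)*40 + 29 = ((-1 + 4)*4)*40 + 29 = (3*4)*40 + 29 = 12*40 + 29 = 480 + 29 = 509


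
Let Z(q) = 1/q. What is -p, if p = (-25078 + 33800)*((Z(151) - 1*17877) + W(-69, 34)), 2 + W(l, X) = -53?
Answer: 23616829782/151 ≈ 1.5640e+8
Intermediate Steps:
W(l, X) = -55 (W(l, X) = -2 - 53 = -55)
p = -23616829782/151 (p = (-25078 + 33800)*((1/151 - 1*17877) - 55) = 8722*((1/151 - 17877) - 55) = 8722*(-2699426/151 - 55) = 8722*(-2707731/151) = -23616829782/151 ≈ -1.5640e+8)
-p = -1*(-23616829782/151) = 23616829782/151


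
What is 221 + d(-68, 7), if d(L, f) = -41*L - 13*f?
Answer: 2918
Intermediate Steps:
221 + d(-68, 7) = 221 + (-41*(-68) - 13*7) = 221 + (2788 - 91) = 221 + 2697 = 2918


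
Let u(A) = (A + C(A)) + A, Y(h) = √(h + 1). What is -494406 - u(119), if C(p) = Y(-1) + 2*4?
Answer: -494652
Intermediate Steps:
Y(h) = √(1 + h)
C(p) = 8 (C(p) = √(1 - 1) + 2*4 = √0 + 8 = 0 + 8 = 8)
u(A) = 8 + 2*A (u(A) = (A + 8) + A = (8 + A) + A = 8 + 2*A)
-494406 - u(119) = -494406 - (8 + 2*119) = -494406 - (8 + 238) = -494406 - 1*246 = -494406 - 246 = -494652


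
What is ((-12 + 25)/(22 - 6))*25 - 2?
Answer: 293/16 ≈ 18.313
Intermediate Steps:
((-12 + 25)/(22 - 6))*25 - 2 = (13/16)*25 - 2 = 325/16 - 2 = 293/16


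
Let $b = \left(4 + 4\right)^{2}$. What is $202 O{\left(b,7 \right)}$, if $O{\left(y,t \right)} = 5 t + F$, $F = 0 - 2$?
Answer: $6666$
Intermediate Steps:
$F = -2$ ($F = 0 - 2 = -2$)
$b = 64$ ($b = 8^{2} = 64$)
$O{\left(y,t \right)} = -2 + 5 t$ ($O{\left(y,t \right)} = 5 t - 2 = -2 + 5 t$)
$202 O{\left(b,7 \right)} = 202 \left(-2 + 5 \cdot 7\right) = 202 \left(-2 + 35\right) = 202 \cdot 33 = 6666$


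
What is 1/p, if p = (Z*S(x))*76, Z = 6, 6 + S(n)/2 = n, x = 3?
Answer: -1/2736 ≈ -0.00036550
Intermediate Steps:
S(n) = -12 + 2*n
p = -2736 (p = (6*(-12 + 2*3))*76 = (6*(-12 + 6))*76 = (6*(-6))*76 = -36*76 = -2736)
1/p = 1/(-2736) = -1/2736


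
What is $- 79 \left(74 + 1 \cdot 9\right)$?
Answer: $-6557$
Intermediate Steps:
$- 79 \left(74 + 1 \cdot 9\right) = - 79 \left(74 + 9\right) = \left(-79\right) 83 = -6557$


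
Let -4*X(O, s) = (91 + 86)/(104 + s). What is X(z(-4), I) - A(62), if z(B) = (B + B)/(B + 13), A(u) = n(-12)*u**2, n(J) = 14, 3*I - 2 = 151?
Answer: -33366097/620 ≈ -53816.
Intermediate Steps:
I = 51 (I = 2/3 + (1/3)*151 = 2/3 + 151/3 = 51)
A(u) = 14*u**2
z(B) = 2*B/(13 + B) (z(B) = (2*B)/(13 + B) = 2*B/(13 + B))
X(O, s) = -177/(4*(104 + s)) (X(O, s) = -(91 + 86)/(4*(104 + s)) = -177/(4*(104 + s)))
X(z(-4), I) - A(62) = -177/(416 + 4*51) - 14*62**2 = -177/(416 + 204) - 14*3844 = -177/620 - 1*53816 = -177*1/620 - 53816 = -177/620 - 53816 = -33366097/620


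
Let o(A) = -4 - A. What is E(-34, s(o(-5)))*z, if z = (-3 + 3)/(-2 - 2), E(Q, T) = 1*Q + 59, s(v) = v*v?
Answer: 0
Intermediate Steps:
s(v) = v²
E(Q, T) = 59 + Q (E(Q, T) = Q + 59 = 59 + Q)
z = 0 (z = 0/(-4) = 0*(-¼) = 0)
E(-34, s(o(-5)))*z = (59 - 34)*0 = 25*0 = 0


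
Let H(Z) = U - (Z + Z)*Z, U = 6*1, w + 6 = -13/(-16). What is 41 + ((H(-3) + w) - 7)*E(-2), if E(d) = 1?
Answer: 269/16 ≈ 16.813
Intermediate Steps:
w = -83/16 (w = -6 - 13/(-16) = -6 - 13*(-1/16) = -6 + 13/16 = -83/16 ≈ -5.1875)
U = 6
H(Z) = 6 - 2*Z**2 (H(Z) = 6 - (Z + Z)*Z = 6 - 2*Z*Z = 6 - 2*Z**2)
41 + ((H(-3) + w) - 7)*E(-2) = 41 + (((6 - 2*(-3)**2) - 83/16) - 7)*1 = 41 + (((6 - 2*9) - 83/16) - 7)*1 = 41 + (((6 - 18) - 83/16) - 7)*1 = 41 + ((-12 - 83/16) - 7)*1 = 41 + (-275/16 - 7)*1 = 41 - 387/16*1 = 41 - 387/16 = 269/16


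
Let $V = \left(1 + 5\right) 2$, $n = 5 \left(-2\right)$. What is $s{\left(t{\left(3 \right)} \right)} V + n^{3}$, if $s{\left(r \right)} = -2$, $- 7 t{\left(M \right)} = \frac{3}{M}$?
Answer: $-1024$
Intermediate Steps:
$t{\left(M \right)} = - \frac{3}{7 M}$ ($t{\left(M \right)} = - \frac{3 \frac{1}{M}}{7} = - \frac{3}{7 M}$)
$n = -10$
$V = 12$ ($V = 6 \cdot 2 = 12$)
$s{\left(t{\left(3 \right)} \right)} V + n^{3} = \left(-2\right) 12 + \left(-10\right)^{3} = -24 - 1000 = -1024$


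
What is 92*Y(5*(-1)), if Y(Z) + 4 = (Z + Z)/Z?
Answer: -184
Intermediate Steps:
Y(Z) = -2 (Y(Z) = -4 + (Z + Z)/Z = -4 + (2*Z)/Z = -4 + 2 = -2)
92*Y(5*(-1)) = 92*(-2) = -184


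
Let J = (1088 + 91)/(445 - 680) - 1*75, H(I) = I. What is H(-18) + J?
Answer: -23034/235 ≈ -98.017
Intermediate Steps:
J = -18804/235 (J = 1179/(-235) - 75 = 1179*(-1/235) - 75 = -1179/235 - 75 = -18804/235 ≈ -80.017)
H(-18) + J = -18 - 18804/235 = -23034/235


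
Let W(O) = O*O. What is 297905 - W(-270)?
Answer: 225005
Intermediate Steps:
W(O) = O²
297905 - W(-270) = 297905 - 1*(-270)² = 297905 - 1*72900 = 297905 - 72900 = 225005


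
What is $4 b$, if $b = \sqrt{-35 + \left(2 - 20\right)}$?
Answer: $4 i \sqrt{53} \approx 29.12 i$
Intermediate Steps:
$b = i \sqrt{53}$ ($b = \sqrt{-35 - 18} = \sqrt{-53} = i \sqrt{53} \approx 7.2801 i$)
$4 b = 4 i \sqrt{53}$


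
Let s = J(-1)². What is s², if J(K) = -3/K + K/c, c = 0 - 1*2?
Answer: 2401/16 ≈ 150.06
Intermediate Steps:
c = -2 (c = 0 - 2 = -2)
J(K) = -3/K - K/2 (J(K) = -3/K + K/(-2) = -3/K + K*(-½) = -3/K - K/2)
s = 49/4 (s = (-3/(-1) - ½*(-1))² = (-3*(-1) + ½)² = (3 + ½)² = (7/2)² = 49/4 ≈ 12.250)
s² = (49/4)² = 2401/16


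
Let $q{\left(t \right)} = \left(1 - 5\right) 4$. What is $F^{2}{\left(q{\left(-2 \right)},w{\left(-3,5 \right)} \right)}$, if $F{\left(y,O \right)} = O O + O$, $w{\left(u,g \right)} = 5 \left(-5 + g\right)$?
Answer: $0$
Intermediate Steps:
$w{\left(u,g \right)} = -25 + 5 g$
$q{\left(t \right)} = -16$ ($q{\left(t \right)} = \left(-4\right) 4 = -16$)
$F{\left(y,O \right)} = O + O^{2}$ ($F{\left(y,O \right)} = O^{2} + O = O + O^{2}$)
$F^{2}{\left(q{\left(-2 \right)},w{\left(-3,5 \right)} \right)} = \left(\left(-25 + 5 \cdot 5\right) \left(1 + \left(-25 + 5 \cdot 5\right)\right)\right)^{2} = \left(\left(-25 + 25\right) \left(1 + \left(-25 + 25\right)\right)\right)^{2} = \left(0 \left(1 + 0\right)\right)^{2} = \left(0 \cdot 1\right)^{2} = 0^{2} = 0$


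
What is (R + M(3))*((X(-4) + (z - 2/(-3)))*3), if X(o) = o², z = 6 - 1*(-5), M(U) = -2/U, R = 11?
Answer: 2573/3 ≈ 857.67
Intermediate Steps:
z = 11 (z = 6 + 5 = 11)
(R + M(3))*((X(-4) + (z - 2/(-3)))*3) = (11 - 2/3)*(((-4)² + (11 - 2/(-3)))*3) = (11 - 2*⅓)*((16 + (11 - 2*(-⅓)))*3) = (11 - ⅔)*((16 + (11 + ⅔))*3) = 31*((16 + 35/3)*3)/3 = 31*((83/3)*3)/3 = (31/3)*83 = 2573/3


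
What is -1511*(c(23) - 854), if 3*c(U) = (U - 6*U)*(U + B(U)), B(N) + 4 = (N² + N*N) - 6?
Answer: 63324499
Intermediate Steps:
B(N) = -10 + 2*N² (B(N) = -4 + ((N² + N*N) - 6) = -4 + ((N² + N²) - 6) = -4 + (2*N² - 6) = -4 + (-6 + 2*N²) = -10 + 2*N²)
c(U) = -5*U*(-10 + U + 2*U²)/3 (c(U) = ((U - 6*U)*(U + (-10 + 2*U²)))/3 = ((-5*U)*(-10 + U + 2*U²))/3 = (-5*U*(-10 + U + 2*U²))/3 = -5*U*(-10 + U + 2*U²)/3)
-1511*(c(23) - 854) = -1511*((5/3)*23*(10 - 1*23 - 2*23²) - 854) = -1511*((5/3)*23*(10 - 23 - 2*529) - 854) = -1511*((5/3)*23*(10 - 23 - 1058) - 854) = -1511*((5/3)*23*(-1071) - 854) = -1511*(-41055 - 854) = -1511*(-41909) = 63324499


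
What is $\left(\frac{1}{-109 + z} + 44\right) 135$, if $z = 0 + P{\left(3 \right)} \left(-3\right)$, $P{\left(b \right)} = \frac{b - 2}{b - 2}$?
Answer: $\frac{665145}{112} \approx 5938.8$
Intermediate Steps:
$P{\left(b \right)} = 1$ ($P{\left(b \right)} = \frac{-2 + b}{-2 + b} = 1$)
$z = -3$ ($z = 0 + 1 \left(-3\right) = 0 - 3 = -3$)
$\left(\frac{1}{-109 + z} + 44\right) 135 = \left(\frac{1}{-109 - 3} + 44\right) 135 = \left(\frac{1}{-112} + 44\right) 135 = \left(- \frac{1}{112} + 44\right) 135 = \frac{4927}{112} \cdot 135 = \frac{665145}{112}$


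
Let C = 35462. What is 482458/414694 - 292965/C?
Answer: -7455850151/1050419902 ≈ -7.0980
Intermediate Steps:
482458/414694 - 292965/C = 482458/414694 - 292965/35462 = 482458*(1/414694) - 292965*1/35462 = 241229/207347 - 292965/35462 = -7455850151/1050419902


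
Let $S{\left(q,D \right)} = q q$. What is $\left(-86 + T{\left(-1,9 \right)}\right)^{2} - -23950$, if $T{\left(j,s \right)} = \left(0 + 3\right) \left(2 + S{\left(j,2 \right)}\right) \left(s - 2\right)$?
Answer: $24479$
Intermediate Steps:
$S{\left(q,D \right)} = q^{2}$
$T{\left(j,s \right)} = \left(-2 + s\right) \left(6 + 3 j^{2}\right)$ ($T{\left(j,s \right)} = \left(0 + 3\right) \left(2 + j^{2}\right) \left(s - 2\right) = 3 \left(2 + j^{2}\right) \left(-2 + s\right) = \left(6 + 3 j^{2}\right) \left(-2 + s\right) = \left(-2 + s\right) \left(6 + 3 j^{2}\right)$)
$\left(-86 + T{\left(-1,9 \right)}\right)^{2} - -23950 = \left(-86 + \left(-12 - 6 \left(-1\right)^{2} + 6 \cdot 9 + 3 \cdot 9 \left(-1\right)^{2}\right)\right)^{2} - -23950 = \left(-86 + \left(-12 - 6 + 54 + 3 \cdot 9 \cdot 1\right)\right)^{2} + 23950 = \left(-86 + \left(-12 - 6 + 54 + 27\right)\right)^{2} + 23950 = \left(-86 + 63\right)^{2} + 23950 = \left(-23\right)^{2} + 23950 = 529 + 23950 = 24479$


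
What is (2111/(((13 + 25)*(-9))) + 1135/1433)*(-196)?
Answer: 258415514/245043 ≈ 1054.6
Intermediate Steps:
(2111/(((13 + 25)*(-9))) + 1135/1433)*(-196) = (2111/((38*(-9))) + 1135*(1/1433))*(-196) = (2111/(-342) + 1135/1433)*(-196) = (2111*(-1/342) + 1135/1433)*(-196) = (-2111/342 + 1135/1433)*(-196) = -2636893/490086*(-196) = 258415514/245043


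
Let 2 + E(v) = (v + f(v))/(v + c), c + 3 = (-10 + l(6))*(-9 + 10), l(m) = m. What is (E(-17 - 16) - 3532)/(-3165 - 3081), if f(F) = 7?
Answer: 70667/124920 ≈ 0.56570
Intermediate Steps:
c = -7 (c = -3 + (-10 + 6)*(-9 + 10) = -3 - 4*1 = -3 - 4 = -7)
E(v) = -2 + (7 + v)/(-7 + v) (E(v) = -2 + (v + 7)/(v - 7) = -2 + (7 + v)/(-7 + v))
(E(-17 - 16) - 3532)/(-3165 - 3081) = ((21 - (-17 - 16))/(-7 + (-17 - 16)) - 3532)/(-3165 - 3081) = ((21 - 1*(-33))/(-7 - 33) - 3532)/(-6246) = ((21 + 33)/(-40) - 3532)*(-1/6246) = (-1/40*54 - 3532)*(-1/6246) = (-27/20 - 3532)*(-1/6246) = -70667/20*(-1/6246) = 70667/124920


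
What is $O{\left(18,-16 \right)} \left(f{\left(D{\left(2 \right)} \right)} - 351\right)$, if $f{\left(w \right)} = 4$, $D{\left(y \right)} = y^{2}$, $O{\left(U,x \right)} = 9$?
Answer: $-3123$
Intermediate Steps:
$O{\left(18,-16 \right)} \left(f{\left(D{\left(2 \right)} \right)} - 351\right) = 9 \left(4 - 351\right) = 9 \left(-347\right) = -3123$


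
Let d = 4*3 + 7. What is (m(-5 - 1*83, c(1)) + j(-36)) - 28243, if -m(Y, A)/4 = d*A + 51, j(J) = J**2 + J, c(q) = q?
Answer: -27263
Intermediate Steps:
d = 19 (d = 12 + 7 = 19)
j(J) = J + J**2
m(Y, A) = -204 - 76*A (m(Y, A) = -4*(19*A + 51) = -4*(51 + 19*A) = -204 - 76*A)
(m(-5 - 1*83, c(1)) + j(-36)) - 28243 = ((-204 - 76*1) - 36*(1 - 36)) - 28243 = ((-204 - 76) - 36*(-35)) - 28243 = (-280 + 1260) - 28243 = 980 - 28243 = -27263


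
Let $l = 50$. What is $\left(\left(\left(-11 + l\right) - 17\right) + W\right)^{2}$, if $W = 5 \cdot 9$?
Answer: $4489$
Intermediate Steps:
$W = 45$
$\left(\left(\left(-11 + l\right) - 17\right) + W\right)^{2} = \left(\left(\left(-11 + 50\right) - 17\right) + 45\right)^{2} = \left(\left(39 - 17\right) + 45\right)^{2} = \left(22 + 45\right)^{2} = 67^{2} = 4489$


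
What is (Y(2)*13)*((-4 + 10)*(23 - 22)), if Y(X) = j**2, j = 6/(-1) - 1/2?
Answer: 6591/2 ≈ 3295.5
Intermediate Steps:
j = -13/2 (j = 6*(-1) - 1*1/2 = -6 - 1/2 = -13/2 ≈ -6.5000)
Y(X) = 169/4 (Y(X) = (-13/2)**2 = 169/4)
(Y(2)*13)*((-4 + 10)*(23 - 22)) = ((169/4)*13)*((-4 + 10)*(23 - 22)) = 2197*(6*1)/4 = (2197/4)*6 = 6591/2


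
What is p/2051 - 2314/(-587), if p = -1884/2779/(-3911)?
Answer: 51582856341274/13085192749853 ≈ 3.9421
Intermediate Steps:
p = 1884/10868669 (p = -1884*1/2779*(-1/3911) = -1884/2779*(-1/3911) = 1884/10868669 ≈ 0.00017334)
p/2051 - 2314/(-587) = (1884/10868669)/2051 - 2314/(-587) = (1884/10868669)*(1/2051) - 2314*(-1/587) = 1884/22291640119 + 2314/587 = 51582856341274/13085192749853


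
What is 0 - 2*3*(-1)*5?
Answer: 30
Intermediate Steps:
0 - 2*3*(-1)*5 = 0 - (-6)*5 = 0 - 2*(-15) = 0 + 30 = 30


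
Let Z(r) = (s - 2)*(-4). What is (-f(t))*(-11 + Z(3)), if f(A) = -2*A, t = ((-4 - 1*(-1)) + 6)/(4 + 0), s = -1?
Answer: 3/2 ≈ 1.5000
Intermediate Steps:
Z(r) = 12 (Z(r) = (-1 - 2)*(-4) = -3*(-4) = 12)
t = ¾ (t = ((-4 + 1) + 6)/4 = (-3 + 6)*(¼) = 3*(¼) = ¾ ≈ 0.75000)
(-f(t))*(-11 + Z(3)) = (-(-2)*3/4)*(-11 + 12) = -1*(-3/2)*1 = (3/2)*1 = 3/2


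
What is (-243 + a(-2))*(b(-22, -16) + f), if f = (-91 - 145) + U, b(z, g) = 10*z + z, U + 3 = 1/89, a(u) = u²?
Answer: 10231112/89 ≈ 1.1496e+5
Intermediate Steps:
U = -266/89 (U = -3 + 1/89 = -266/89 ≈ -2.9888)
b(z, g) = 11*z
f = -21270/89 (f = (-91 - 145) - 266/89 = -236 - 266/89 = -21270/89 ≈ -238.99)
(-243 + a(-2))*(b(-22, -16) + f) = (-243 + (-2)²)*(11*(-22) - 21270/89) = (-243 + 4)*(-242 - 21270/89) = -239*(-42808/89) = 10231112/89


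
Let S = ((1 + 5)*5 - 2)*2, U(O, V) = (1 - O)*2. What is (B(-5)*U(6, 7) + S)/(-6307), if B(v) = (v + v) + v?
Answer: -206/6307 ≈ -0.032662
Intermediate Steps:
U(O, V) = 2 - 2*O
S = 56 (S = (6*5 - 2)*2 = (30 - 2)*2 = 28*2 = 56)
B(v) = 3*v (B(v) = 2*v + v = 3*v)
(B(-5)*U(6, 7) + S)/(-6307) = ((3*(-5))*(2 - 2*6) + 56)/(-6307) = (-15*(2 - 12) + 56)*(-1/6307) = (-15*(-10) + 56)*(-1/6307) = (150 + 56)*(-1/6307) = 206*(-1/6307) = -206/6307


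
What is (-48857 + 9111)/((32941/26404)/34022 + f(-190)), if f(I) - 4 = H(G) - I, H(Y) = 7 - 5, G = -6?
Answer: -35704503030448/176070142989 ≈ -202.79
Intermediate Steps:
H(Y) = 2
f(I) = 6 - I (f(I) = 4 + (2 - I) = 6 - I)
(-48857 + 9111)/((32941/26404)/34022 + f(-190)) = (-48857 + 9111)/((32941/26404)/34022 + (6 - 1*(-190))) = -39746/((32941*(1/26404))*(1/34022) + (6 + 190)) = -39746/((32941/26404)*(1/34022) + 196) = -39746/(32941/898316888 + 196) = -39746/176070142989/898316888 = -39746*898316888/176070142989 = -35704503030448/176070142989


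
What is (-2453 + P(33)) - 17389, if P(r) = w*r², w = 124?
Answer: 115194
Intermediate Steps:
P(r) = 124*r²
(-2453 + P(33)) - 17389 = (-2453 + 124*33²) - 17389 = (-2453 + 124*1089) - 17389 = (-2453 + 135036) - 17389 = 132583 - 17389 = 115194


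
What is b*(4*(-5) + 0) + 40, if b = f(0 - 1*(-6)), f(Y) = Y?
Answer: -80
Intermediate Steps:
b = 6 (b = 0 - 1*(-6) = 0 + 6 = 6)
b*(4*(-5) + 0) + 40 = 6*(4*(-5) + 0) + 40 = 6*(-20 + 0) + 40 = 6*(-20) + 40 = -120 + 40 = -80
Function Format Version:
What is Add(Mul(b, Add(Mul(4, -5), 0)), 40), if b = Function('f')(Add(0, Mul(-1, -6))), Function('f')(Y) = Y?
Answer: -80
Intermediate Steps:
b = 6 (b = Add(0, Mul(-1, -6)) = Add(0, 6) = 6)
Add(Mul(b, Add(Mul(4, -5), 0)), 40) = Add(Mul(6, Add(Mul(4, -5), 0)), 40) = Add(Mul(6, Add(-20, 0)), 40) = Add(Mul(6, -20), 40) = Add(-120, 40) = -80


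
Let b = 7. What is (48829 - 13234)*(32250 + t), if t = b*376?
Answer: 1241624790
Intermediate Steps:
t = 2632 (t = 7*376 = 2632)
(48829 - 13234)*(32250 + t) = (48829 - 13234)*(32250 + 2632) = 35595*34882 = 1241624790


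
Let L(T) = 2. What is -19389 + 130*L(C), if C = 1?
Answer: -19129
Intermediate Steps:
-19389 + 130*L(C) = -19389 + 130*2 = -19389 + 260 = -19129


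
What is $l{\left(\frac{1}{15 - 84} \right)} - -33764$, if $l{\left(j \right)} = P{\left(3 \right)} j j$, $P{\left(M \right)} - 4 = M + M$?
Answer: $\frac{160750414}{4761} \approx 33764.0$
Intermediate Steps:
$P{\left(M \right)} = 4 + 2 M$ ($P{\left(M \right)} = 4 + \left(M + M\right) = 4 + 2 M$)
$l{\left(j \right)} = 10 j^{2}$ ($l{\left(j \right)} = \left(4 + 2 \cdot 3\right) j j = \left(4 + 6\right) j j = 10 j j = 10 j^{2}$)
$l{\left(\frac{1}{15 - 84} \right)} - -33764 = 10 \left(\frac{1}{15 - 84}\right)^{2} - -33764 = 10 \left(\frac{1}{-69}\right)^{2} + 33764 = 10 \left(- \frac{1}{69}\right)^{2} + 33764 = 10 \cdot \frac{1}{4761} + 33764 = \frac{10}{4761} + 33764 = \frac{160750414}{4761}$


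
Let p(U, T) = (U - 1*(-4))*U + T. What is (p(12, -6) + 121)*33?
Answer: 10131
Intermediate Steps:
p(U, T) = T + U*(4 + U) (p(U, T) = (U + 4)*U + T = (4 + U)*U + T = U*(4 + U) + T = T + U*(4 + U))
(p(12, -6) + 121)*33 = ((-6 + 12**2 + 4*12) + 121)*33 = ((-6 + 144 + 48) + 121)*33 = (186 + 121)*33 = 307*33 = 10131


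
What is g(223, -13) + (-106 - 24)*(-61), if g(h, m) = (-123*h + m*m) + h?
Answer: -19107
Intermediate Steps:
g(h, m) = m² - 122*h (g(h, m) = (-123*h + m²) + h = (m² - 123*h) + h = m² - 122*h)
g(223, -13) + (-106 - 24)*(-61) = ((-13)² - 122*223) + (-106 - 24)*(-61) = (169 - 27206) - 130*(-61) = -27037 + 7930 = -19107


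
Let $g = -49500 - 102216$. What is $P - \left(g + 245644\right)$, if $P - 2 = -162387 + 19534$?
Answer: $-236779$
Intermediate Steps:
$g = -151716$ ($g = -49500 - 102216 = -151716$)
$P = -142851$ ($P = 2 + \left(-162387 + 19534\right) = 2 - 142853 = -142851$)
$P - \left(g + 245644\right) = -142851 - \left(-151716 + 245644\right) = -142851 - 93928 = -236779$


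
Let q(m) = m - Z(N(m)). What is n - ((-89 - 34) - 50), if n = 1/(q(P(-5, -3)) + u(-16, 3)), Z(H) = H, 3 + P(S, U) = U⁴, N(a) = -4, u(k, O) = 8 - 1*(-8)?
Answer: 16955/98 ≈ 173.01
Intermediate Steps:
u(k, O) = 16 (u(k, O) = 8 + 8 = 16)
P(S, U) = -3 + U⁴
q(m) = 4 + m (q(m) = m - 1*(-4) = m + 4 = 4 + m)
n = 1/98 (n = 1/((4 + (-3 + (-3)⁴)) + 16) = 1/((4 + (-3 + 81)) + 16) = 1/((4 + 78) + 16) = 1/(82 + 16) = 1/98 ≈ 0.010204)
n - ((-89 - 34) - 50) = 1/98 - ((-89 - 34) - 50) = 1/98 - (-123 - 50) = 1/98 - 1*(-173) = 1/98 + 173 = 16955/98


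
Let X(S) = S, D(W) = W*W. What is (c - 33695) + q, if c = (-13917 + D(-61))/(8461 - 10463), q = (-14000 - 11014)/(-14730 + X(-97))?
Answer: -499994733705/14841827 ≈ -33688.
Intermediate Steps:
D(W) = W²
q = 25014/14827 (q = (-14000 - 11014)/(-14730 - 97) = -25014/(-14827) = -25014*(-1/14827) = 25014/14827 ≈ 1.6871)
c = 5098/1001 (c = (-13917 + (-61)²)/(8461 - 10463) = (-13917 + 3721)/(-2002) = -10196*(-1/2002) = 5098/1001 ≈ 5.0929)
(c - 33695) + q = (5098/1001 - 33695) + 25014/14827 = -33723597/1001 + 25014/14827 = -499994733705/14841827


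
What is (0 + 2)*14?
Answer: 28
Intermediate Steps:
(0 + 2)*14 = 2*14 = 28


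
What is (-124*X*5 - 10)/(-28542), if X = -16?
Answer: -4955/14271 ≈ -0.34721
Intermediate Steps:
(-124*X*5 - 10)/(-28542) = (-(-1984)*5 - 10)/(-28542) = (-124*(-80) - 10)*(-1/28542) = (9920 - 10)*(-1/28542) = 9910*(-1/28542) = -4955/14271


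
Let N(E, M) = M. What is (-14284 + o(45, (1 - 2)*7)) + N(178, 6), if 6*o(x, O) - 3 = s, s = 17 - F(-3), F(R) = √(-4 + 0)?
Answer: -42824/3 - I/3 ≈ -14275.0 - 0.33333*I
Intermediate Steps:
F(R) = 2*I (F(R) = √(-4) = 2*I)
s = 17 - 2*I ≈ 17.0 - 2.0*I
o(x, O) = 10/3 - I/3 (o(x, O) = ½ + (17 - 2*I)/6 = ½ + (17/6 - I/3) = 10/3 - I/3)
(-14284 + o(45, (1 - 2)*7)) + N(178, 6) = (-14284 + (10/3 - I/3)) + 6 = (-42842/3 - I/3) + 6 = -42824/3 - I/3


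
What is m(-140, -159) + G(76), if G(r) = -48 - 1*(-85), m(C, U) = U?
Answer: -122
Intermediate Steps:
G(r) = 37 (G(r) = -48 + 85 = 37)
m(-140, -159) + G(76) = -159 + 37 = -122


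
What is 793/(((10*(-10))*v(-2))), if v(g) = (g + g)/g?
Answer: -793/200 ≈ -3.9650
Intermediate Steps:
v(g) = 2 (v(g) = (2*g)/g = 2)
793/(((10*(-10))*v(-2))) = 793/(((10*(-10))*2)) = 793/((-100*2)) = 793/(-200) = 793*(-1/200) = -793/200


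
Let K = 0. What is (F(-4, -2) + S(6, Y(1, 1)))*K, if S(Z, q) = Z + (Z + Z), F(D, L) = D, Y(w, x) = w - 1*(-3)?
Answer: 0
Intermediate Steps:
Y(w, x) = 3 + w (Y(w, x) = w + 3 = 3 + w)
S(Z, q) = 3*Z (S(Z, q) = Z + 2*Z = 3*Z)
(F(-4, -2) + S(6, Y(1, 1)))*K = (-4 + 3*6)*0 = (-4 + 18)*0 = 14*0 = 0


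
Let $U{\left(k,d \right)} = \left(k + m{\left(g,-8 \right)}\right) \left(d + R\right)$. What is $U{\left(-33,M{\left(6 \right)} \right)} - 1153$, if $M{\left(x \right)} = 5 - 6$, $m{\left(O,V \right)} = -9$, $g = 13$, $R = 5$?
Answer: $-1321$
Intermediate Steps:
$M{\left(x \right)} = -1$
$U{\left(k,d \right)} = \left(-9 + k\right) \left(5 + d\right)$ ($U{\left(k,d \right)} = \left(k - 9\right) \left(d + 5\right) = \left(-9 + k\right) \left(5 + d\right)$)
$U{\left(-33,M{\left(6 \right)} \right)} - 1153 = \left(-45 - -9 + 5 \left(-33\right) - -33\right) - 1153 = \left(-45 + 9 - 165 + 33\right) - 1153 = -168 - 1153 = -1321$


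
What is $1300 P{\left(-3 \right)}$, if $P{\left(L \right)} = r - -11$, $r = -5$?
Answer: $7800$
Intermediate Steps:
$P{\left(L \right)} = 6$ ($P{\left(L \right)} = -5 - -11 = -5 + 11 = 6$)
$1300 P{\left(-3 \right)} = 1300 \cdot 6 = 7800$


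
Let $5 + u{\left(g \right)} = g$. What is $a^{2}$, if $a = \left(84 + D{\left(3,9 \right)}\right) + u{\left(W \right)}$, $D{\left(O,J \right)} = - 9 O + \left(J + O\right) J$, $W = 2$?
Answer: $26244$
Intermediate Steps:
$u{\left(g \right)} = -5 + g$
$D{\left(O,J \right)} = - 9 O + J \left(J + O\right)$
$a = 162$ ($a = \left(84 + \left(9^{2} - 27 + 9 \cdot 3\right)\right) + \left(-5 + 2\right) = \left(84 + \left(81 - 27 + 27\right)\right) - 3 = \left(84 + 81\right) - 3 = 165 - 3 = 162$)
$a^{2} = 162^{2} = 26244$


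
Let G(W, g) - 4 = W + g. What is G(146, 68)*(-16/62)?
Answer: -1744/31 ≈ -56.258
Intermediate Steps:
G(W, g) = 4 + W + g (G(W, g) = 4 + (W + g) = 4 + W + g)
G(146, 68)*(-16/62) = (4 + 146 + 68)*(-16/62) = 218*(-16*1/62) = 218*(-8/31) = -1744/31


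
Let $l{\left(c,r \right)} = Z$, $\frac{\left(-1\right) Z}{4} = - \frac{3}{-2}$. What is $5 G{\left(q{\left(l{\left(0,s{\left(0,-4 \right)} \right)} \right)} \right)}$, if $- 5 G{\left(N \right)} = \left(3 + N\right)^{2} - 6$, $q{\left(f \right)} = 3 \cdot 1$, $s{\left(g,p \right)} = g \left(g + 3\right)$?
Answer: $-30$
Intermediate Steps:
$s{\left(g,p \right)} = g \left(3 + g\right)$
$Z = -6$ ($Z = - 4 \left(- \frac{3}{-2}\right) = - 4 \left(\left(-3\right) \left(- \frac{1}{2}\right)\right) = \left(-4\right) \frac{3}{2} = -6$)
$l{\left(c,r \right)} = -6$
$q{\left(f \right)} = 3$
$G{\left(N \right)} = \frac{6}{5} - \frac{\left(3 + N\right)^{2}}{5}$ ($G{\left(N \right)} = - \frac{\left(3 + N\right)^{2} - 6}{5} = - \frac{-6 + \left(3 + N\right)^{2}}{5} = \frac{6}{5} - \frac{\left(3 + N\right)^{2}}{5}$)
$5 G{\left(q{\left(l{\left(0,s{\left(0,-4 \right)} \right)} \right)} \right)} = 5 \left(\frac{6}{5} - \frac{\left(3 + 3\right)^{2}}{5}\right) = 5 \left(\frac{6}{5} - \frac{6^{2}}{5}\right) = 5 \left(\frac{6}{5} - \frac{36}{5}\right) = 5 \left(-6\right) = -30$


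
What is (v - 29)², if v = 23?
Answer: 36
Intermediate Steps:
(v - 29)² = (23 - 29)² = (-6)² = 36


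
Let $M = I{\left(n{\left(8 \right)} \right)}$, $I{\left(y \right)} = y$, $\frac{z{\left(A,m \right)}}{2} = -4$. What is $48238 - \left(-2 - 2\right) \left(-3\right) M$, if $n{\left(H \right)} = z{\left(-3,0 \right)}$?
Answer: $48334$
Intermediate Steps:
$z{\left(A,m \right)} = -8$ ($z{\left(A,m \right)} = 2 \left(-4\right) = -8$)
$n{\left(H \right)} = -8$
$M = -8$
$48238 - \left(-2 - 2\right) \left(-3\right) M = 48238 - \left(-2 - 2\right) \left(-3\right) \left(-8\right) = 48238 - \left(-4\right) \left(-3\right) \left(-8\right) = 48238 - 12 \left(-8\right) = 48238 - -96 = 48238 + 96 = 48334$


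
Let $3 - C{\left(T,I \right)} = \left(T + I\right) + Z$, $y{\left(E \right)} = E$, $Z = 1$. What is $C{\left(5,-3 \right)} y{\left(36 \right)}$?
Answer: $0$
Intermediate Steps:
$C{\left(T,I \right)} = 2 - I - T$ ($C{\left(T,I \right)} = 3 - \left(\left(T + I\right) + 1\right) = 3 - \left(\left(I + T\right) + 1\right) = 3 - \left(1 + I + T\right) = 2 - I - T$)
$C{\left(5,-3 \right)} y{\left(36 \right)} = \left(2 - -3 - 5\right) 36 = \left(2 + 3 - 5\right) 36 = 0 \cdot 36 = 0$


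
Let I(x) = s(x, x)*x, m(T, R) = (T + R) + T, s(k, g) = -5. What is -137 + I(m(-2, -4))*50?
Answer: 1863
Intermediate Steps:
m(T, R) = R + 2*T (m(T, R) = (R + T) + T = R + 2*T)
I(x) = -5*x
-137 + I(m(-2, -4))*50 = -137 - 5*(-4 + 2*(-2))*50 = -137 - 5*(-4 - 4)*50 = -137 - 5*(-8)*50 = -137 + 40*50 = -137 + 2000 = 1863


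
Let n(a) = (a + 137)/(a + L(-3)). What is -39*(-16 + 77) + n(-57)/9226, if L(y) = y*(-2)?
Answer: -559690717/235263 ≈ -2379.0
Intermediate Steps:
L(y) = -2*y
n(a) = (137 + a)/(6 + a) (n(a) = (a + 137)/(a - 2*(-3)) = (137 + a)/(a + 6) = (137 + a)/(6 + a))
-39*(-16 + 77) + n(-57)/9226 = -39*(-16 + 77) + ((137 - 57)/(6 - 57))/9226 = -39*61 + (80/(-51))*(1/9226) = -2379 - 1/51*80*(1/9226) = -2379 - 80/51*1/9226 = -2379 - 40/235263 = -559690717/235263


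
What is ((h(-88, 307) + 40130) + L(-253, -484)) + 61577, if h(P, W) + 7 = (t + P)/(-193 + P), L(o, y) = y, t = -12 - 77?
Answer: 28441873/281 ≈ 1.0122e+5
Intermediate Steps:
t = -89
h(P, W) = -7 + (-89 + P)/(-193 + P)
((h(-88, 307) + 40130) + L(-253, -484)) + 61577 = ((2*(631 - 3*(-88))/(-193 - 88) + 40130) - 484) + 61577 = ((2*(631 + 264)/(-281) + 40130) - 484) + 61577 = ((2*(-1/281)*895 + 40130) - 484) + 61577 = ((-1790/281 + 40130) - 484) + 61577 = (11274740/281 - 484) + 61577 = 11138736/281 + 61577 = 28441873/281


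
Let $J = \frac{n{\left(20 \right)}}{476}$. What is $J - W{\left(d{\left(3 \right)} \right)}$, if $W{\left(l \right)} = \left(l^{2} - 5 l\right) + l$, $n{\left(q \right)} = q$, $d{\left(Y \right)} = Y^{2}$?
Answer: $- \frac{5350}{119} \approx -44.958$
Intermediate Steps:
$J = \frac{5}{119}$ ($J = \frac{20}{476} = 20 \cdot \frac{1}{476} = \frac{5}{119} \approx 0.042017$)
$W{\left(l \right)} = l^{2} - 4 l$
$J - W{\left(d{\left(3 \right)} \right)} = \frac{5}{119} - 3^{2} \left(-4 + 3^{2}\right) = \frac{5}{119} - 9 \left(-4 + 9\right) = \frac{5}{119} - 9 \cdot 5 = \frac{5}{119} - 45 = - \frac{5350}{119}$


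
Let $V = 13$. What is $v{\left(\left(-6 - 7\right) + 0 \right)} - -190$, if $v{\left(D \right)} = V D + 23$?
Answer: $44$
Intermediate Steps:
$v{\left(D \right)} = 23 + 13 D$ ($v{\left(D \right)} = 13 D + 23 = 23 + 13 D$)
$v{\left(\left(-6 - 7\right) + 0 \right)} - -190 = \left(23 + 13 \left(\left(-6 - 7\right) + 0\right)\right) - -190 = \left(23 + 13 \left(-13 + 0\right)\right) + 190 = \left(23 + 13 \left(-13\right)\right) + 190 = \left(23 - 169\right) + 190 = -146 + 190 = 44$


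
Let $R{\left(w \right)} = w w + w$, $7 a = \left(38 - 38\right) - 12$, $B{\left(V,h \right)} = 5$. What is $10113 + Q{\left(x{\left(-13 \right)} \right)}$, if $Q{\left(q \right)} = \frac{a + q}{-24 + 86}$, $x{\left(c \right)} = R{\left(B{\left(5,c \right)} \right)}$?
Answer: $\frac{2194620}{217} \approx 10113.0$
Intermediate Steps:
$a = - \frac{12}{7}$ ($a = \frac{\left(38 - 38\right) - 12}{7} = \frac{0 - 12}{7} = \frac{1}{7} \left(-12\right) = - \frac{12}{7} \approx -1.7143$)
$R{\left(w \right)} = w + w^{2}$ ($R{\left(w \right)} = w^{2} + w = w + w^{2}$)
$x{\left(c \right)} = 30$ ($x{\left(c \right)} = 5 \left(1 + 5\right) = 5 \cdot 6 = 30$)
$Q{\left(q \right)} = - \frac{6}{217} + \frac{q}{62}$ ($Q{\left(q \right)} = \frac{- \frac{12}{7} + q}{-24 + 86} = \frac{- \frac{12}{7} + q}{62} = \left(- \frac{12}{7} + q\right) \frac{1}{62} = - \frac{6}{217} + \frac{q}{62}$)
$10113 + Q{\left(x{\left(-13 \right)} \right)} = 10113 + \left(- \frac{6}{217} + \frac{1}{62} \cdot 30\right) = 10113 + \left(- \frac{6}{217} + \frac{15}{31}\right) = 10113 + \frac{99}{217} = \frac{2194620}{217}$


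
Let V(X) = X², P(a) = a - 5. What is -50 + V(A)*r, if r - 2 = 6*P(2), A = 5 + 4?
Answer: -1346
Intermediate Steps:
P(a) = -5 + a
A = 9
r = -16 (r = 2 + 6*(-5 + 2) = 2 + 6*(-3) = 2 - 18 = -16)
-50 + V(A)*r = -50 + 9²*(-16) = -50 + 81*(-16) = -50 - 1296 = -1346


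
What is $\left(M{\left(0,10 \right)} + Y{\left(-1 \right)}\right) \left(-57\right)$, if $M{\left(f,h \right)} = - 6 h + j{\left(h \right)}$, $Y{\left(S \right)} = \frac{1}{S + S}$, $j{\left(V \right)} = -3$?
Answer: $\frac{7239}{2} \approx 3619.5$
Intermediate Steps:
$Y{\left(S \right)} = \frac{1}{2 S}$
$M{\left(f,h \right)} = -3 - 6 h$ ($M{\left(f,h \right)} = - 6 h - 3 = -3 - 6 h$)
$\left(M{\left(0,10 \right)} + Y{\left(-1 \right)}\right) \left(-57\right) = \left(\left(-3 - 60\right) + \frac{1}{2 \left(-1\right)}\right) \left(-57\right) = \left(\left(-3 - 60\right) + \frac{1}{2} \left(-1\right)\right) \left(-57\right) = \left(-63 - \frac{1}{2}\right) \left(-57\right) = \left(- \frac{127}{2}\right) \left(-57\right) = \frac{7239}{2}$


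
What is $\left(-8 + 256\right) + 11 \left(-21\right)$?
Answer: $17$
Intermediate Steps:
$\left(-8 + 256\right) + 11 \left(-21\right) = 248 - 231 = 17$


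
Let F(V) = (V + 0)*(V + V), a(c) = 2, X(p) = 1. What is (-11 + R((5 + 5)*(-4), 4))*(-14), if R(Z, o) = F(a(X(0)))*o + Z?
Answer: 266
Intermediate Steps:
F(V) = 2*V**2 (F(V) = V*(2*V) = 2*V**2)
R(Z, o) = Z + 8*o (R(Z, o) = (2*2**2)*o + Z = (2*4)*o + Z = 8*o + Z = Z + 8*o)
(-11 + R((5 + 5)*(-4), 4))*(-14) = (-11 + ((5 + 5)*(-4) + 8*4))*(-14) = (-11 + (10*(-4) + 32))*(-14) = (-11 + (-40 + 32))*(-14) = (-11 - 8)*(-14) = -19*(-14) = 266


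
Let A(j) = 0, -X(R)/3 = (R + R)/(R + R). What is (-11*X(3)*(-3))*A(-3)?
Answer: 0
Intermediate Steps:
X(R) = -3 (X(R) = -3*(R + R)/(R + R) = -3*2*R/(2*R) = -3*2*R*1/(2*R) = -3*1 = -3)
(-11*X(3)*(-3))*A(-3) = -(-33)*(-3)*0 = -11*9*0 = -99*0 = 0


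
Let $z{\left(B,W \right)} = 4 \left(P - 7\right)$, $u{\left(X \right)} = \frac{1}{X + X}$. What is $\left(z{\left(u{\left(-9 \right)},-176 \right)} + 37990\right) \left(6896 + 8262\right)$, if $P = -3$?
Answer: $575246100$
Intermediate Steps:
$u{\left(X \right)} = \frac{1}{2 X}$
$z{\left(B,W \right)} = -40$ ($z{\left(B,W \right)} = 4 \left(-3 - 7\right) = 4 \left(-10\right) = -40$)
$\left(z{\left(u{\left(-9 \right)},-176 \right)} + 37990\right) \left(6896 + 8262\right) = \left(-40 + 37990\right) \left(6896 + 8262\right) = 37950 \cdot 15158 = 575246100$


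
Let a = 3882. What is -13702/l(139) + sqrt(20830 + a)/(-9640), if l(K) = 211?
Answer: -13702/211 - sqrt(6178)/4820 ≈ -64.955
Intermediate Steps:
-13702/l(139) + sqrt(20830 + a)/(-9640) = -13702/211 + sqrt(20830 + 3882)/(-9640) = -13702*1/211 + sqrt(24712)*(-1/9640) = -13702/211 + (2*sqrt(6178))*(-1/9640) = -13702/211 - sqrt(6178)/4820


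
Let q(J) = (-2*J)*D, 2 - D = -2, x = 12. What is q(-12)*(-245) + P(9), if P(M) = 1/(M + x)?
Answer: -493919/21 ≈ -23520.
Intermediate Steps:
D = 4 (D = 2 - 1*(-2) = 2 + 2 = 4)
P(M) = 1/(12 + M) (P(M) = 1/(M + 12) = 1/(12 + M))
q(J) = -8*J (q(J) = -2*J*4 = -8*J)
q(-12)*(-245) + P(9) = -8*(-12)*(-245) + 1/(12 + 9) = 96*(-245) + 1/21 = -23520 + 1/21 = -493919/21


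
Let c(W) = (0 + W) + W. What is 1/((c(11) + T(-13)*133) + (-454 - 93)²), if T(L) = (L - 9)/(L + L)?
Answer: 13/3891466 ≈ 3.3406e-6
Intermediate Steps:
c(W) = 2*W (c(W) = W + W = 2*W)
T(L) = (-9 + L)/(2*L) (T(L) = (-9 + L)/((2*L)) = (-9 + L)*(1/(2*L)) = (-9 + L)/(2*L))
1/((c(11) + T(-13)*133) + (-454 - 93)²) = 1/((2*11 + ((½)*(-9 - 13)/(-13))*133) + (-454 - 93)²) = 1/((22 + ((½)*(-1/13)*(-22))*133) + (-547)²) = 1/((22 + (11/13)*133) + 299209) = 1/((22 + 1463/13) + 299209) = 1/(1749/13 + 299209) = 1/(3891466/13) = 13/3891466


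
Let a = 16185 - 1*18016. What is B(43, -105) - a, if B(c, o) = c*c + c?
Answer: 3723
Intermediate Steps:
B(c, o) = c + c² (B(c, o) = c² + c = c + c²)
a = -1831 (a = 16185 - 18016 = -1831)
B(43, -105) - a = 43*(1 + 43) - 1*(-1831) = 43*44 + 1831 = 1892 + 1831 = 3723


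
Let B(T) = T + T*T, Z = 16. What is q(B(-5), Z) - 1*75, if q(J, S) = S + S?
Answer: -43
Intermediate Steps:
B(T) = T + T²
q(J, S) = 2*S
q(B(-5), Z) - 1*75 = 2*16 - 1*75 = 32 - 75 = -43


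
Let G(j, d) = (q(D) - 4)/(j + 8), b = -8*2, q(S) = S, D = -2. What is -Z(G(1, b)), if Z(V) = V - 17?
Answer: 53/3 ≈ 17.667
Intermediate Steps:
b = -16
G(j, d) = -6/(8 + j) (G(j, d) = (-2 - 4)/(j + 8) = -6/(8 + j))
Z(V) = -17 + V
-Z(G(1, b)) = -(-17 - 6/(8 + 1)) = -(-17 - 6/9) = -(-17 - 6*⅑) = -(-17 - ⅔) = -1*(-53/3) = 53/3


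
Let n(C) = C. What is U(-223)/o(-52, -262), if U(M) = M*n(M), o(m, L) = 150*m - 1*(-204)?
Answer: -49729/7596 ≈ -6.5467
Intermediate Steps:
o(m, L) = 204 + 150*m (o(m, L) = 150*m + 204 = 204 + 150*m)
U(M) = M² (U(M) = M*M = M²)
U(-223)/o(-52, -262) = (-223)²/(204 + 150*(-52)) = 49729/(204 - 7800) = 49729/(-7596) = 49729*(-1/7596) = -49729/7596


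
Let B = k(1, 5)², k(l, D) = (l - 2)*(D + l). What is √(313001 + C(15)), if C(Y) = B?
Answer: √313037 ≈ 559.50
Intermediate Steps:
k(l, D) = (-2 + l)*(D + l)
B = 36 (B = (1² - 2*5 - 2*1 + 5*1)² = (1 - 10 - 2 + 5)² = (-6)² = 36)
C(Y) = 36
√(313001 + C(15)) = √(313001 + 36) = √313037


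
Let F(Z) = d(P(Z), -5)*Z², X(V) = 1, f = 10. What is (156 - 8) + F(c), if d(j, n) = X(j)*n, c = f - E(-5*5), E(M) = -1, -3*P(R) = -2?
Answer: -457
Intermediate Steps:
P(R) = ⅔ (P(R) = -⅓*(-2) = ⅔)
c = 11 (c = 10 - 1*(-1) = 10 + 1 = 11)
d(j, n) = n (d(j, n) = 1*n = n)
F(Z) = -5*Z²
(156 - 8) + F(c) = (156 - 8) - 5*11² = 148 - 5*121 = 148 - 605 = -457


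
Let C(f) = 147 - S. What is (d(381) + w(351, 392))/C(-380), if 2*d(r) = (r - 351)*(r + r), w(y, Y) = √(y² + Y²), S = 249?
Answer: -1905/17 - √276865/102 ≈ -117.22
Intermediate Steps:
w(y, Y) = √(Y² + y²)
C(f) = -102 (C(f) = 147 - 1*249 = 147 - 249 = -102)
d(r) = r*(-351 + r) (d(r) = ((r - 351)*(r + r))/2 = ((-351 + r)*(2*r))/2 = (2*r*(-351 + r))/2 = r*(-351 + r))
(d(381) + w(351, 392))/C(-380) = (381*(-351 + 381) + √(392² + 351²))/(-102) = (381*30 + √(153664 + 123201))*(-1/102) = (11430 + √276865)*(-1/102) = -1905/17 - √276865/102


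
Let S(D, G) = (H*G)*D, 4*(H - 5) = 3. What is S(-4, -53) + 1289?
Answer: 2508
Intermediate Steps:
H = 23/4 (H = 5 + (¼)*3 = 5 + ¾ = 23/4 ≈ 5.7500)
S(D, G) = 23*D*G/4 (S(D, G) = (23*G/4)*D = 23*D*G/4)
S(-4, -53) + 1289 = (23/4)*(-4)*(-53) + 1289 = 1219 + 1289 = 2508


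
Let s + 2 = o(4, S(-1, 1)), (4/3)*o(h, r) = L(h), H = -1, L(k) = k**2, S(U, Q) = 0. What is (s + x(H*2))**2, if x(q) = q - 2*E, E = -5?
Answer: 324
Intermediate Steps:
x(q) = 10 + q (x(q) = q - 2*(-5) = q - 1*(-10) = q + 10 = 10 + q)
o(h, r) = 3*h**2/4
s = 10 (s = -2 + (3/4)*4**2 = -2 + (3/4)*16 = -2 + 12 = 10)
(s + x(H*2))**2 = (10 + (10 - 1*2))**2 = (10 + (10 - 2))**2 = (10 + 8)**2 = 18**2 = 324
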